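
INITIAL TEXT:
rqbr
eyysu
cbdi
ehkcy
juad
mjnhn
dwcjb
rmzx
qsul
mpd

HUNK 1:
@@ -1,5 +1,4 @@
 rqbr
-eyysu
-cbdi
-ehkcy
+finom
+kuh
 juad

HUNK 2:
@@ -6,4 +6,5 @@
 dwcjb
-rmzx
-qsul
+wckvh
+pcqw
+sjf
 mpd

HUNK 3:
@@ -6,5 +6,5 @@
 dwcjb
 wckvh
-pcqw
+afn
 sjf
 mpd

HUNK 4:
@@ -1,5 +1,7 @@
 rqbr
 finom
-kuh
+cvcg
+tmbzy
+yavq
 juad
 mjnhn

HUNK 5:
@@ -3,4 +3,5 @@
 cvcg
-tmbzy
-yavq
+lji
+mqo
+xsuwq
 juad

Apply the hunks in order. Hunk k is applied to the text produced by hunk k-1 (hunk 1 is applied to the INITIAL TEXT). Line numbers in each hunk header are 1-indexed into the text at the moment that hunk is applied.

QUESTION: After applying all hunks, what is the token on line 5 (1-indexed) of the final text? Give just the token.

Hunk 1: at line 1 remove [eyysu,cbdi,ehkcy] add [finom,kuh] -> 9 lines: rqbr finom kuh juad mjnhn dwcjb rmzx qsul mpd
Hunk 2: at line 6 remove [rmzx,qsul] add [wckvh,pcqw,sjf] -> 10 lines: rqbr finom kuh juad mjnhn dwcjb wckvh pcqw sjf mpd
Hunk 3: at line 6 remove [pcqw] add [afn] -> 10 lines: rqbr finom kuh juad mjnhn dwcjb wckvh afn sjf mpd
Hunk 4: at line 1 remove [kuh] add [cvcg,tmbzy,yavq] -> 12 lines: rqbr finom cvcg tmbzy yavq juad mjnhn dwcjb wckvh afn sjf mpd
Hunk 5: at line 3 remove [tmbzy,yavq] add [lji,mqo,xsuwq] -> 13 lines: rqbr finom cvcg lji mqo xsuwq juad mjnhn dwcjb wckvh afn sjf mpd
Final line 5: mqo

Answer: mqo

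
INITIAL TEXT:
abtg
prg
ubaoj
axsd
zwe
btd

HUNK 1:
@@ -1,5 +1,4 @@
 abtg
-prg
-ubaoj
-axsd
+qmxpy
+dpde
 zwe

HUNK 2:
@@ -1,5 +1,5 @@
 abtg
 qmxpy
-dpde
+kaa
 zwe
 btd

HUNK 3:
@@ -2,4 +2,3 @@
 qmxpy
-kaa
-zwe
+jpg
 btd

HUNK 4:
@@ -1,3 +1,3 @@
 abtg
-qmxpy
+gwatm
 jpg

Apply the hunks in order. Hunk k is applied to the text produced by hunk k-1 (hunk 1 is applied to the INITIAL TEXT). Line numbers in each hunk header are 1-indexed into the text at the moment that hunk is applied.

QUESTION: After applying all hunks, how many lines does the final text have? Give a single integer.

Answer: 4

Derivation:
Hunk 1: at line 1 remove [prg,ubaoj,axsd] add [qmxpy,dpde] -> 5 lines: abtg qmxpy dpde zwe btd
Hunk 2: at line 1 remove [dpde] add [kaa] -> 5 lines: abtg qmxpy kaa zwe btd
Hunk 3: at line 2 remove [kaa,zwe] add [jpg] -> 4 lines: abtg qmxpy jpg btd
Hunk 4: at line 1 remove [qmxpy] add [gwatm] -> 4 lines: abtg gwatm jpg btd
Final line count: 4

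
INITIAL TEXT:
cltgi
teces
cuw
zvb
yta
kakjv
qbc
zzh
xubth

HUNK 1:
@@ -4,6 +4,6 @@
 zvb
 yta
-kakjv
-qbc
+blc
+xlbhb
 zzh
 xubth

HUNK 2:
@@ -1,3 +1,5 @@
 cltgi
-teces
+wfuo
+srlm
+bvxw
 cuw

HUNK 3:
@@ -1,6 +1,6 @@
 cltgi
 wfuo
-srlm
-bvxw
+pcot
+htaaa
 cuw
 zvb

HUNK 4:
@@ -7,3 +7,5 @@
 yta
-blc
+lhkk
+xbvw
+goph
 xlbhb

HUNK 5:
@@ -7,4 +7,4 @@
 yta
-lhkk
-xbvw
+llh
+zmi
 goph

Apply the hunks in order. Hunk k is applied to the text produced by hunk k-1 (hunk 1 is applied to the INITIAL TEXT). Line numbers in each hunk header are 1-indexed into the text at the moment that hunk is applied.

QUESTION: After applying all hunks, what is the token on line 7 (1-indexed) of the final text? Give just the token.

Hunk 1: at line 4 remove [kakjv,qbc] add [blc,xlbhb] -> 9 lines: cltgi teces cuw zvb yta blc xlbhb zzh xubth
Hunk 2: at line 1 remove [teces] add [wfuo,srlm,bvxw] -> 11 lines: cltgi wfuo srlm bvxw cuw zvb yta blc xlbhb zzh xubth
Hunk 3: at line 1 remove [srlm,bvxw] add [pcot,htaaa] -> 11 lines: cltgi wfuo pcot htaaa cuw zvb yta blc xlbhb zzh xubth
Hunk 4: at line 7 remove [blc] add [lhkk,xbvw,goph] -> 13 lines: cltgi wfuo pcot htaaa cuw zvb yta lhkk xbvw goph xlbhb zzh xubth
Hunk 5: at line 7 remove [lhkk,xbvw] add [llh,zmi] -> 13 lines: cltgi wfuo pcot htaaa cuw zvb yta llh zmi goph xlbhb zzh xubth
Final line 7: yta

Answer: yta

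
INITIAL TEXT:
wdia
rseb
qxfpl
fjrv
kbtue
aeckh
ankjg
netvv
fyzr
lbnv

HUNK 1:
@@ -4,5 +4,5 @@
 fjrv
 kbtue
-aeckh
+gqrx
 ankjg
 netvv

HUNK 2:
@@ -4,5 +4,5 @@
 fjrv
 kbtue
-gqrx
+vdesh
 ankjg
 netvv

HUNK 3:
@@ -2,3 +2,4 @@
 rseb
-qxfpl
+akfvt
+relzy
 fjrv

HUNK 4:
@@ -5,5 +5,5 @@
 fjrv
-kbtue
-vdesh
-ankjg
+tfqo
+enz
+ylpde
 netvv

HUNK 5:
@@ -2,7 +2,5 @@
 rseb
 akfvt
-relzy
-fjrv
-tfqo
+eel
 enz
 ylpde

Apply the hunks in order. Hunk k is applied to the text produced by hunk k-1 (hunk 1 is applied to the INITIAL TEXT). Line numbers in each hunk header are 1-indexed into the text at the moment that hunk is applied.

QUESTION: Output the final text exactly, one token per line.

Hunk 1: at line 4 remove [aeckh] add [gqrx] -> 10 lines: wdia rseb qxfpl fjrv kbtue gqrx ankjg netvv fyzr lbnv
Hunk 2: at line 4 remove [gqrx] add [vdesh] -> 10 lines: wdia rseb qxfpl fjrv kbtue vdesh ankjg netvv fyzr lbnv
Hunk 3: at line 2 remove [qxfpl] add [akfvt,relzy] -> 11 lines: wdia rseb akfvt relzy fjrv kbtue vdesh ankjg netvv fyzr lbnv
Hunk 4: at line 5 remove [kbtue,vdesh,ankjg] add [tfqo,enz,ylpde] -> 11 lines: wdia rseb akfvt relzy fjrv tfqo enz ylpde netvv fyzr lbnv
Hunk 5: at line 2 remove [relzy,fjrv,tfqo] add [eel] -> 9 lines: wdia rseb akfvt eel enz ylpde netvv fyzr lbnv

Answer: wdia
rseb
akfvt
eel
enz
ylpde
netvv
fyzr
lbnv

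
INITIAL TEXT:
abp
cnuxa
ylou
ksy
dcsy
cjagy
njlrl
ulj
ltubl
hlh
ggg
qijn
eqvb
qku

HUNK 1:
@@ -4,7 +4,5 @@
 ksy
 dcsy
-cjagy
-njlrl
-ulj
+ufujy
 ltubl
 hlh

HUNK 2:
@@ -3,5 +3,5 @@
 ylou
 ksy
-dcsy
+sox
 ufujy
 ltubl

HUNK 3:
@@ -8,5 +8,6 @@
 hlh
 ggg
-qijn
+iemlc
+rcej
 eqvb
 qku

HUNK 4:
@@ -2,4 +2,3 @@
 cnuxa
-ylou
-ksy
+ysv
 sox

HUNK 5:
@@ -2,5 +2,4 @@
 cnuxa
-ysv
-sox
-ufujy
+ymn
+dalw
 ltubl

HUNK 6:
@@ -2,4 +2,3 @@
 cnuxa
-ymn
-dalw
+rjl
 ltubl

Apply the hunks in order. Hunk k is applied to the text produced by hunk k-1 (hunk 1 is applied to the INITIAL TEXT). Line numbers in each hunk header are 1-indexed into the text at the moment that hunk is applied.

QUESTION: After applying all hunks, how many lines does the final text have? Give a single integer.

Answer: 10

Derivation:
Hunk 1: at line 4 remove [cjagy,njlrl,ulj] add [ufujy] -> 12 lines: abp cnuxa ylou ksy dcsy ufujy ltubl hlh ggg qijn eqvb qku
Hunk 2: at line 3 remove [dcsy] add [sox] -> 12 lines: abp cnuxa ylou ksy sox ufujy ltubl hlh ggg qijn eqvb qku
Hunk 3: at line 8 remove [qijn] add [iemlc,rcej] -> 13 lines: abp cnuxa ylou ksy sox ufujy ltubl hlh ggg iemlc rcej eqvb qku
Hunk 4: at line 2 remove [ylou,ksy] add [ysv] -> 12 lines: abp cnuxa ysv sox ufujy ltubl hlh ggg iemlc rcej eqvb qku
Hunk 5: at line 2 remove [ysv,sox,ufujy] add [ymn,dalw] -> 11 lines: abp cnuxa ymn dalw ltubl hlh ggg iemlc rcej eqvb qku
Hunk 6: at line 2 remove [ymn,dalw] add [rjl] -> 10 lines: abp cnuxa rjl ltubl hlh ggg iemlc rcej eqvb qku
Final line count: 10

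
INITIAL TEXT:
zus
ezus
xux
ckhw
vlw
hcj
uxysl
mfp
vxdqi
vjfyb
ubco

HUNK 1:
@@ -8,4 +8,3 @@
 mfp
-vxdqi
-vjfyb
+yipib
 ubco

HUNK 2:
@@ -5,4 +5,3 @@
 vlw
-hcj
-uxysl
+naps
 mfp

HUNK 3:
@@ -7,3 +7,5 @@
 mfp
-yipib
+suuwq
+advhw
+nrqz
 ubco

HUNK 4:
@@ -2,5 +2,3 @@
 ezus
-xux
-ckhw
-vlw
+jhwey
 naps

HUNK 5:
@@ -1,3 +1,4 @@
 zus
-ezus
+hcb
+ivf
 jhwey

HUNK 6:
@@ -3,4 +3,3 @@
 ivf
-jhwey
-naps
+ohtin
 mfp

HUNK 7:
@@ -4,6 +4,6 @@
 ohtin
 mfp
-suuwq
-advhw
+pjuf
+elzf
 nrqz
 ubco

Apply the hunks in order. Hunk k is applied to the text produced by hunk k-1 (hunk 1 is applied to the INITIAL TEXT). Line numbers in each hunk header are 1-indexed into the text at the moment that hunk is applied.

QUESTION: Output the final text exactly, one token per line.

Hunk 1: at line 8 remove [vxdqi,vjfyb] add [yipib] -> 10 lines: zus ezus xux ckhw vlw hcj uxysl mfp yipib ubco
Hunk 2: at line 5 remove [hcj,uxysl] add [naps] -> 9 lines: zus ezus xux ckhw vlw naps mfp yipib ubco
Hunk 3: at line 7 remove [yipib] add [suuwq,advhw,nrqz] -> 11 lines: zus ezus xux ckhw vlw naps mfp suuwq advhw nrqz ubco
Hunk 4: at line 2 remove [xux,ckhw,vlw] add [jhwey] -> 9 lines: zus ezus jhwey naps mfp suuwq advhw nrqz ubco
Hunk 5: at line 1 remove [ezus] add [hcb,ivf] -> 10 lines: zus hcb ivf jhwey naps mfp suuwq advhw nrqz ubco
Hunk 6: at line 3 remove [jhwey,naps] add [ohtin] -> 9 lines: zus hcb ivf ohtin mfp suuwq advhw nrqz ubco
Hunk 7: at line 4 remove [suuwq,advhw] add [pjuf,elzf] -> 9 lines: zus hcb ivf ohtin mfp pjuf elzf nrqz ubco

Answer: zus
hcb
ivf
ohtin
mfp
pjuf
elzf
nrqz
ubco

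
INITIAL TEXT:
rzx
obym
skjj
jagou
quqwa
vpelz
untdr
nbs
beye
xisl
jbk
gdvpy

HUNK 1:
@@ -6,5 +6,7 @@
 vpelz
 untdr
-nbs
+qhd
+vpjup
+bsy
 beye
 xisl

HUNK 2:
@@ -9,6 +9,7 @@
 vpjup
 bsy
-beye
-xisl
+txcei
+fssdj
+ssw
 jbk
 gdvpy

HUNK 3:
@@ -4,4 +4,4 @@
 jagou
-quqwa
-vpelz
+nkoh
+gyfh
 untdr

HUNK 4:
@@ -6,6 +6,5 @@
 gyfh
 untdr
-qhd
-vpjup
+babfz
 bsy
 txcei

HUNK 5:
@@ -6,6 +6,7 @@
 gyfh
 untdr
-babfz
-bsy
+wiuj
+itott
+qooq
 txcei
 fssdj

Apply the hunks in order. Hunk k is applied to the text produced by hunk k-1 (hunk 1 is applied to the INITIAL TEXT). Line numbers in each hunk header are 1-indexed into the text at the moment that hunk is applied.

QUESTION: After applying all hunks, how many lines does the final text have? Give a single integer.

Answer: 15

Derivation:
Hunk 1: at line 6 remove [nbs] add [qhd,vpjup,bsy] -> 14 lines: rzx obym skjj jagou quqwa vpelz untdr qhd vpjup bsy beye xisl jbk gdvpy
Hunk 2: at line 9 remove [beye,xisl] add [txcei,fssdj,ssw] -> 15 lines: rzx obym skjj jagou quqwa vpelz untdr qhd vpjup bsy txcei fssdj ssw jbk gdvpy
Hunk 3: at line 4 remove [quqwa,vpelz] add [nkoh,gyfh] -> 15 lines: rzx obym skjj jagou nkoh gyfh untdr qhd vpjup bsy txcei fssdj ssw jbk gdvpy
Hunk 4: at line 6 remove [qhd,vpjup] add [babfz] -> 14 lines: rzx obym skjj jagou nkoh gyfh untdr babfz bsy txcei fssdj ssw jbk gdvpy
Hunk 5: at line 6 remove [babfz,bsy] add [wiuj,itott,qooq] -> 15 lines: rzx obym skjj jagou nkoh gyfh untdr wiuj itott qooq txcei fssdj ssw jbk gdvpy
Final line count: 15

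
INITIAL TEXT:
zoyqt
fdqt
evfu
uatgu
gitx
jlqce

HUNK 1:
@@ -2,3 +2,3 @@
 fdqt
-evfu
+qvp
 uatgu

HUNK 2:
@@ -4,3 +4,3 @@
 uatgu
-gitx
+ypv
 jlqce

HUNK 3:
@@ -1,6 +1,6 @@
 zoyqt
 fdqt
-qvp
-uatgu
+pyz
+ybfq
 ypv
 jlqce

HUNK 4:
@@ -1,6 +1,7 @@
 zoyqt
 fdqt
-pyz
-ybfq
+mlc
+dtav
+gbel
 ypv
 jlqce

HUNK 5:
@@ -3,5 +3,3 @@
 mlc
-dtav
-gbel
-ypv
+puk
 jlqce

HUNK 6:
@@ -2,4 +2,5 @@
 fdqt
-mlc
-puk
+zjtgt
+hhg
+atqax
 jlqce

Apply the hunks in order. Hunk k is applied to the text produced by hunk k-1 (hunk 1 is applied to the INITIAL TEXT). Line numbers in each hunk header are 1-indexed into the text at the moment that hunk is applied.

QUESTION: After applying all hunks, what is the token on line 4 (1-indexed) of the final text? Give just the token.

Hunk 1: at line 2 remove [evfu] add [qvp] -> 6 lines: zoyqt fdqt qvp uatgu gitx jlqce
Hunk 2: at line 4 remove [gitx] add [ypv] -> 6 lines: zoyqt fdqt qvp uatgu ypv jlqce
Hunk 3: at line 1 remove [qvp,uatgu] add [pyz,ybfq] -> 6 lines: zoyqt fdqt pyz ybfq ypv jlqce
Hunk 4: at line 1 remove [pyz,ybfq] add [mlc,dtav,gbel] -> 7 lines: zoyqt fdqt mlc dtav gbel ypv jlqce
Hunk 5: at line 3 remove [dtav,gbel,ypv] add [puk] -> 5 lines: zoyqt fdqt mlc puk jlqce
Hunk 6: at line 2 remove [mlc,puk] add [zjtgt,hhg,atqax] -> 6 lines: zoyqt fdqt zjtgt hhg atqax jlqce
Final line 4: hhg

Answer: hhg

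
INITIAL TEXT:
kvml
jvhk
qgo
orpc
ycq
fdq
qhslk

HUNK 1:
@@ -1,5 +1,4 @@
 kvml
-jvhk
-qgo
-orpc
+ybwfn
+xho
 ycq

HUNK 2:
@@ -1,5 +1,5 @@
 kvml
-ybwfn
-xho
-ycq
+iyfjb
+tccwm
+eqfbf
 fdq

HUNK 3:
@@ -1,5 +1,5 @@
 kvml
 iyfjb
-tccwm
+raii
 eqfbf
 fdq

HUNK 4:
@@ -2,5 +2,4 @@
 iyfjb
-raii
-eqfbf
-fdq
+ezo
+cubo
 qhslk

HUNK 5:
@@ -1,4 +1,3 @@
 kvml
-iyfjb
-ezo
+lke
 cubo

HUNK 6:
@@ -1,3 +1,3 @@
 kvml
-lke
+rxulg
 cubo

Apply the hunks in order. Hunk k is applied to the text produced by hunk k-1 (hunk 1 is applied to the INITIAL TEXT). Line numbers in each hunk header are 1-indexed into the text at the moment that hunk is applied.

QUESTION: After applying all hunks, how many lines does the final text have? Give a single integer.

Hunk 1: at line 1 remove [jvhk,qgo,orpc] add [ybwfn,xho] -> 6 lines: kvml ybwfn xho ycq fdq qhslk
Hunk 2: at line 1 remove [ybwfn,xho,ycq] add [iyfjb,tccwm,eqfbf] -> 6 lines: kvml iyfjb tccwm eqfbf fdq qhslk
Hunk 3: at line 1 remove [tccwm] add [raii] -> 6 lines: kvml iyfjb raii eqfbf fdq qhslk
Hunk 4: at line 2 remove [raii,eqfbf,fdq] add [ezo,cubo] -> 5 lines: kvml iyfjb ezo cubo qhslk
Hunk 5: at line 1 remove [iyfjb,ezo] add [lke] -> 4 lines: kvml lke cubo qhslk
Hunk 6: at line 1 remove [lke] add [rxulg] -> 4 lines: kvml rxulg cubo qhslk
Final line count: 4

Answer: 4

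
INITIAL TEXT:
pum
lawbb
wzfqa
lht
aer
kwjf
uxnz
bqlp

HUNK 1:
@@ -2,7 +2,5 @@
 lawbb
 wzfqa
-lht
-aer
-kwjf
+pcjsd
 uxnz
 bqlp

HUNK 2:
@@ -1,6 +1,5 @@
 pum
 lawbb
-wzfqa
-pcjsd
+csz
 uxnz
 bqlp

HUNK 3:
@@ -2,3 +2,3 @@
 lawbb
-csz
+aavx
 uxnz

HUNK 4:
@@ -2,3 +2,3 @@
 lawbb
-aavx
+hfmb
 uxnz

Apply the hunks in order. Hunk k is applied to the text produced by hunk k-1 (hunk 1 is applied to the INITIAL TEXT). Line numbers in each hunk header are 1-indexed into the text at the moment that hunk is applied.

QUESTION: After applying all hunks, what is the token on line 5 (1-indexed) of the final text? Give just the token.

Hunk 1: at line 2 remove [lht,aer,kwjf] add [pcjsd] -> 6 lines: pum lawbb wzfqa pcjsd uxnz bqlp
Hunk 2: at line 1 remove [wzfqa,pcjsd] add [csz] -> 5 lines: pum lawbb csz uxnz bqlp
Hunk 3: at line 2 remove [csz] add [aavx] -> 5 lines: pum lawbb aavx uxnz bqlp
Hunk 4: at line 2 remove [aavx] add [hfmb] -> 5 lines: pum lawbb hfmb uxnz bqlp
Final line 5: bqlp

Answer: bqlp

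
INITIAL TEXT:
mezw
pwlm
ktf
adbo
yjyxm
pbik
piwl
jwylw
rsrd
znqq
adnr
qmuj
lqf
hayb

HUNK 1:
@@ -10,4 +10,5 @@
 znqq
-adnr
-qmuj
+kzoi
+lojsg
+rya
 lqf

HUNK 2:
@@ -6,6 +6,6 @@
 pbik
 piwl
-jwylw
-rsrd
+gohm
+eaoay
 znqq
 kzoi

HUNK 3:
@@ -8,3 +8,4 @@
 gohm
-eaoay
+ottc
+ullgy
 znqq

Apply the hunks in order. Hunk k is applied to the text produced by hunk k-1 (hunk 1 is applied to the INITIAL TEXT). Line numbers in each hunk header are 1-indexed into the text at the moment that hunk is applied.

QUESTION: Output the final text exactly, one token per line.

Hunk 1: at line 10 remove [adnr,qmuj] add [kzoi,lojsg,rya] -> 15 lines: mezw pwlm ktf adbo yjyxm pbik piwl jwylw rsrd znqq kzoi lojsg rya lqf hayb
Hunk 2: at line 6 remove [jwylw,rsrd] add [gohm,eaoay] -> 15 lines: mezw pwlm ktf adbo yjyxm pbik piwl gohm eaoay znqq kzoi lojsg rya lqf hayb
Hunk 3: at line 8 remove [eaoay] add [ottc,ullgy] -> 16 lines: mezw pwlm ktf adbo yjyxm pbik piwl gohm ottc ullgy znqq kzoi lojsg rya lqf hayb

Answer: mezw
pwlm
ktf
adbo
yjyxm
pbik
piwl
gohm
ottc
ullgy
znqq
kzoi
lojsg
rya
lqf
hayb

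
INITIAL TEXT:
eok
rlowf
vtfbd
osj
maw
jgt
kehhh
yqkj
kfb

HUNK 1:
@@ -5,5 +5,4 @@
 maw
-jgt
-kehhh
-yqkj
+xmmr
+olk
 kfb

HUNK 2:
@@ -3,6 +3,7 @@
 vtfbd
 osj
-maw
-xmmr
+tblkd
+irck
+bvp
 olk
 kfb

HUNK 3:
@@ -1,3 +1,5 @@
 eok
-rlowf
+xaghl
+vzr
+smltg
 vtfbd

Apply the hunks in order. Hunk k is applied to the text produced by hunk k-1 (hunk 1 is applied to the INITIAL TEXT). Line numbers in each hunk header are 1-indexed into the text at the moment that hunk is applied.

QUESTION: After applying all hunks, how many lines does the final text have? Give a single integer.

Hunk 1: at line 5 remove [jgt,kehhh,yqkj] add [xmmr,olk] -> 8 lines: eok rlowf vtfbd osj maw xmmr olk kfb
Hunk 2: at line 3 remove [maw,xmmr] add [tblkd,irck,bvp] -> 9 lines: eok rlowf vtfbd osj tblkd irck bvp olk kfb
Hunk 3: at line 1 remove [rlowf] add [xaghl,vzr,smltg] -> 11 lines: eok xaghl vzr smltg vtfbd osj tblkd irck bvp olk kfb
Final line count: 11

Answer: 11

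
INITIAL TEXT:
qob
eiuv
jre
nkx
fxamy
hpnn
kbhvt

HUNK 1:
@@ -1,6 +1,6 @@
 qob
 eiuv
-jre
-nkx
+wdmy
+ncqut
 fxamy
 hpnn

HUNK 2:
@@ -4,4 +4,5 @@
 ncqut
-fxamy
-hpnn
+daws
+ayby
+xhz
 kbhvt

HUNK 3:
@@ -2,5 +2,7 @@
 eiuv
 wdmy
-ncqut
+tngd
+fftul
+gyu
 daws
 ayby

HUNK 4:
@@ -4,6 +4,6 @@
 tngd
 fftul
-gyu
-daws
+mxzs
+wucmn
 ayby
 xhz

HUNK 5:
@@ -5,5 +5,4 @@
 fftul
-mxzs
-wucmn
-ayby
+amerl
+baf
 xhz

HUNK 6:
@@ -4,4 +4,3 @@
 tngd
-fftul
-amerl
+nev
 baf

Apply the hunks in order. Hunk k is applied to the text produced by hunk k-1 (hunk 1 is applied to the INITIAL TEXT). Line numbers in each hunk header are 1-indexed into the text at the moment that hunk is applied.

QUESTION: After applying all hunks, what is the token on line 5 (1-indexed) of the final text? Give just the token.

Hunk 1: at line 1 remove [jre,nkx] add [wdmy,ncqut] -> 7 lines: qob eiuv wdmy ncqut fxamy hpnn kbhvt
Hunk 2: at line 4 remove [fxamy,hpnn] add [daws,ayby,xhz] -> 8 lines: qob eiuv wdmy ncqut daws ayby xhz kbhvt
Hunk 3: at line 2 remove [ncqut] add [tngd,fftul,gyu] -> 10 lines: qob eiuv wdmy tngd fftul gyu daws ayby xhz kbhvt
Hunk 4: at line 4 remove [gyu,daws] add [mxzs,wucmn] -> 10 lines: qob eiuv wdmy tngd fftul mxzs wucmn ayby xhz kbhvt
Hunk 5: at line 5 remove [mxzs,wucmn,ayby] add [amerl,baf] -> 9 lines: qob eiuv wdmy tngd fftul amerl baf xhz kbhvt
Hunk 6: at line 4 remove [fftul,amerl] add [nev] -> 8 lines: qob eiuv wdmy tngd nev baf xhz kbhvt
Final line 5: nev

Answer: nev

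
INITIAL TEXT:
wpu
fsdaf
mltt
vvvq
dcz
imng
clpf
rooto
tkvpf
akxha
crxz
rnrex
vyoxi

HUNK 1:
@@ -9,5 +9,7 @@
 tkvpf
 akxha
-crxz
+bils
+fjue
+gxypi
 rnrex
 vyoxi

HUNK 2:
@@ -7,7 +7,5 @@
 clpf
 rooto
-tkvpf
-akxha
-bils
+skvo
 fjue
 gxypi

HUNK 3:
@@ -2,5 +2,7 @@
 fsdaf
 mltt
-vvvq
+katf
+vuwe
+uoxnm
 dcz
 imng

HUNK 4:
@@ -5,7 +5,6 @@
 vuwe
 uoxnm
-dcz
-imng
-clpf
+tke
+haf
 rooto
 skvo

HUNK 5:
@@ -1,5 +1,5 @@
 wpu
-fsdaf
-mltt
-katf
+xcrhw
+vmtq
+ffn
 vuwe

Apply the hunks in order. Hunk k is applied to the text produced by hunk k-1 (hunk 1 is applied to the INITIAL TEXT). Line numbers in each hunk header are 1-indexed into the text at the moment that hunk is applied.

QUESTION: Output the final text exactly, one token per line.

Hunk 1: at line 9 remove [crxz] add [bils,fjue,gxypi] -> 15 lines: wpu fsdaf mltt vvvq dcz imng clpf rooto tkvpf akxha bils fjue gxypi rnrex vyoxi
Hunk 2: at line 7 remove [tkvpf,akxha,bils] add [skvo] -> 13 lines: wpu fsdaf mltt vvvq dcz imng clpf rooto skvo fjue gxypi rnrex vyoxi
Hunk 3: at line 2 remove [vvvq] add [katf,vuwe,uoxnm] -> 15 lines: wpu fsdaf mltt katf vuwe uoxnm dcz imng clpf rooto skvo fjue gxypi rnrex vyoxi
Hunk 4: at line 5 remove [dcz,imng,clpf] add [tke,haf] -> 14 lines: wpu fsdaf mltt katf vuwe uoxnm tke haf rooto skvo fjue gxypi rnrex vyoxi
Hunk 5: at line 1 remove [fsdaf,mltt,katf] add [xcrhw,vmtq,ffn] -> 14 lines: wpu xcrhw vmtq ffn vuwe uoxnm tke haf rooto skvo fjue gxypi rnrex vyoxi

Answer: wpu
xcrhw
vmtq
ffn
vuwe
uoxnm
tke
haf
rooto
skvo
fjue
gxypi
rnrex
vyoxi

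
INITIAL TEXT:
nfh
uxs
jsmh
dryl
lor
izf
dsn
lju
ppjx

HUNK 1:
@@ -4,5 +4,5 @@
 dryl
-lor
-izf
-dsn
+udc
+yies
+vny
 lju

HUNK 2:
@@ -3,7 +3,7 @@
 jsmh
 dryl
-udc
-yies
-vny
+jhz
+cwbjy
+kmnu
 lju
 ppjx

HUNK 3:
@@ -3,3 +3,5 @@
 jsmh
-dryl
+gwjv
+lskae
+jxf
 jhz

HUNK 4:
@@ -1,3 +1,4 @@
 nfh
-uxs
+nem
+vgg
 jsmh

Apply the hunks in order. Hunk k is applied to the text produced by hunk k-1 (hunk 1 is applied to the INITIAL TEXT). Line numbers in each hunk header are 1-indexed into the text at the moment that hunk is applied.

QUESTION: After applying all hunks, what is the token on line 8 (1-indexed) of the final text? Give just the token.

Hunk 1: at line 4 remove [lor,izf,dsn] add [udc,yies,vny] -> 9 lines: nfh uxs jsmh dryl udc yies vny lju ppjx
Hunk 2: at line 3 remove [udc,yies,vny] add [jhz,cwbjy,kmnu] -> 9 lines: nfh uxs jsmh dryl jhz cwbjy kmnu lju ppjx
Hunk 3: at line 3 remove [dryl] add [gwjv,lskae,jxf] -> 11 lines: nfh uxs jsmh gwjv lskae jxf jhz cwbjy kmnu lju ppjx
Hunk 4: at line 1 remove [uxs] add [nem,vgg] -> 12 lines: nfh nem vgg jsmh gwjv lskae jxf jhz cwbjy kmnu lju ppjx
Final line 8: jhz

Answer: jhz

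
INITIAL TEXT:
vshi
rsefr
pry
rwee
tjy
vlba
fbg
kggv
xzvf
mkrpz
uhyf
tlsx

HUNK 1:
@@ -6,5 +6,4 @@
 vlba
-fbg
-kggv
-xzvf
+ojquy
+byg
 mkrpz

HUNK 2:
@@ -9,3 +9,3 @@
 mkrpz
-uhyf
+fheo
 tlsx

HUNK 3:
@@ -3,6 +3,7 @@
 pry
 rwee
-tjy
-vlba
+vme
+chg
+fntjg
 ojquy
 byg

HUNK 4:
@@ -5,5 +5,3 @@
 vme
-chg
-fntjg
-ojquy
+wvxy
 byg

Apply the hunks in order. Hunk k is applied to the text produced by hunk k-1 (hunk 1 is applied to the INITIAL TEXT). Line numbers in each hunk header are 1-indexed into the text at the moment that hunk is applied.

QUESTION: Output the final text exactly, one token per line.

Answer: vshi
rsefr
pry
rwee
vme
wvxy
byg
mkrpz
fheo
tlsx

Derivation:
Hunk 1: at line 6 remove [fbg,kggv,xzvf] add [ojquy,byg] -> 11 lines: vshi rsefr pry rwee tjy vlba ojquy byg mkrpz uhyf tlsx
Hunk 2: at line 9 remove [uhyf] add [fheo] -> 11 lines: vshi rsefr pry rwee tjy vlba ojquy byg mkrpz fheo tlsx
Hunk 3: at line 3 remove [tjy,vlba] add [vme,chg,fntjg] -> 12 lines: vshi rsefr pry rwee vme chg fntjg ojquy byg mkrpz fheo tlsx
Hunk 4: at line 5 remove [chg,fntjg,ojquy] add [wvxy] -> 10 lines: vshi rsefr pry rwee vme wvxy byg mkrpz fheo tlsx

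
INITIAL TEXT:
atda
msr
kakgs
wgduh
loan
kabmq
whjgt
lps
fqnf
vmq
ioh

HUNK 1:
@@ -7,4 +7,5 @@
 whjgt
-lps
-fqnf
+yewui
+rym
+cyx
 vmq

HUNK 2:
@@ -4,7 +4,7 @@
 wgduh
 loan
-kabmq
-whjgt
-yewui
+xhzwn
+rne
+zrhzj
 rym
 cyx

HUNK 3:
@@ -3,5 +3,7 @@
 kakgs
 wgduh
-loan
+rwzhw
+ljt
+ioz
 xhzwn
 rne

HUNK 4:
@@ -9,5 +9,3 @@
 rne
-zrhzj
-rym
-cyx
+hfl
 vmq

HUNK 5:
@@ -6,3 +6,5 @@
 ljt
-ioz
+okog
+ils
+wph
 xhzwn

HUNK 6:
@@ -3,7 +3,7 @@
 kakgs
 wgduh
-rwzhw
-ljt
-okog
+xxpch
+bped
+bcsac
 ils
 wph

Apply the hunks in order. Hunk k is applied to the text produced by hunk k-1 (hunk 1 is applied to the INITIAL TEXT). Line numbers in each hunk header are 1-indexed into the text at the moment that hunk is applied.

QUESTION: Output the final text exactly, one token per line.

Hunk 1: at line 7 remove [lps,fqnf] add [yewui,rym,cyx] -> 12 lines: atda msr kakgs wgduh loan kabmq whjgt yewui rym cyx vmq ioh
Hunk 2: at line 4 remove [kabmq,whjgt,yewui] add [xhzwn,rne,zrhzj] -> 12 lines: atda msr kakgs wgduh loan xhzwn rne zrhzj rym cyx vmq ioh
Hunk 3: at line 3 remove [loan] add [rwzhw,ljt,ioz] -> 14 lines: atda msr kakgs wgduh rwzhw ljt ioz xhzwn rne zrhzj rym cyx vmq ioh
Hunk 4: at line 9 remove [zrhzj,rym,cyx] add [hfl] -> 12 lines: atda msr kakgs wgduh rwzhw ljt ioz xhzwn rne hfl vmq ioh
Hunk 5: at line 6 remove [ioz] add [okog,ils,wph] -> 14 lines: atda msr kakgs wgduh rwzhw ljt okog ils wph xhzwn rne hfl vmq ioh
Hunk 6: at line 3 remove [rwzhw,ljt,okog] add [xxpch,bped,bcsac] -> 14 lines: atda msr kakgs wgduh xxpch bped bcsac ils wph xhzwn rne hfl vmq ioh

Answer: atda
msr
kakgs
wgduh
xxpch
bped
bcsac
ils
wph
xhzwn
rne
hfl
vmq
ioh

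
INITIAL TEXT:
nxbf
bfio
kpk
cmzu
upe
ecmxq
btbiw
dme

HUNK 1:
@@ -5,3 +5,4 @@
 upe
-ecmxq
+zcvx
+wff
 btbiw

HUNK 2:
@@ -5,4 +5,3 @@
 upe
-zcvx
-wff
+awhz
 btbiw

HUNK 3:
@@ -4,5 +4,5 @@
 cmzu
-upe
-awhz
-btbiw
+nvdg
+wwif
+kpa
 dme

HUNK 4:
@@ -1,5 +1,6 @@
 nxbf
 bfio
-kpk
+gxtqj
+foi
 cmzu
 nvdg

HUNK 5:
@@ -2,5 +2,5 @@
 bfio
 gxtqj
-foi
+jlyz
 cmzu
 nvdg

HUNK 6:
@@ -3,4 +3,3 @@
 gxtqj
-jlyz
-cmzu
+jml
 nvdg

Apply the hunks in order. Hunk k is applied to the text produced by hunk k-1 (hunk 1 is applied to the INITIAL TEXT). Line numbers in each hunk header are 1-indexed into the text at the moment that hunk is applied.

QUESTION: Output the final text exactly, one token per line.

Answer: nxbf
bfio
gxtqj
jml
nvdg
wwif
kpa
dme

Derivation:
Hunk 1: at line 5 remove [ecmxq] add [zcvx,wff] -> 9 lines: nxbf bfio kpk cmzu upe zcvx wff btbiw dme
Hunk 2: at line 5 remove [zcvx,wff] add [awhz] -> 8 lines: nxbf bfio kpk cmzu upe awhz btbiw dme
Hunk 3: at line 4 remove [upe,awhz,btbiw] add [nvdg,wwif,kpa] -> 8 lines: nxbf bfio kpk cmzu nvdg wwif kpa dme
Hunk 4: at line 1 remove [kpk] add [gxtqj,foi] -> 9 lines: nxbf bfio gxtqj foi cmzu nvdg wwif kpa dme
Hunk 5: at line 2 remove [foi] add [jlyz] -> 9 lines: nxbf bfio gxtqj jlyz cmzu nvdg wwif kpa dme
Hunk 6: at line 3 remove [jlyz,cmzu] add [jml] -> 8 lines: nxbf bfio gxtqj jml nvdg wwif kpa dme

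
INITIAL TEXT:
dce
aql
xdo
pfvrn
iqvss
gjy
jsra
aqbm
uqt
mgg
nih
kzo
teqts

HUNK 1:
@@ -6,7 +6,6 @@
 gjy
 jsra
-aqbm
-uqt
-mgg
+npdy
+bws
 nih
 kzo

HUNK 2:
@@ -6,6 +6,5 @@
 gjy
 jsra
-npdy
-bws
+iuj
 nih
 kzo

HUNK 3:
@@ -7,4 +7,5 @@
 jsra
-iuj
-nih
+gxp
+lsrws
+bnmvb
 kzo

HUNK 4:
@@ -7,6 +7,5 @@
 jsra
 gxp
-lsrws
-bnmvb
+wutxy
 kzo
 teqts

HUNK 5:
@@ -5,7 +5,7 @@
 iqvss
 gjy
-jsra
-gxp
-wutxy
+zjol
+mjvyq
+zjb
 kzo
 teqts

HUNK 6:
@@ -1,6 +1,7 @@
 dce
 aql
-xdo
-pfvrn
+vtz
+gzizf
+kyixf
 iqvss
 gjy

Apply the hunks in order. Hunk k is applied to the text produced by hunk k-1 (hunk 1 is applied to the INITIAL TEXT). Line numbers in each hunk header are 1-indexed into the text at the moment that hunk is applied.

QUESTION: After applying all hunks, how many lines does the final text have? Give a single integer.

Hunk 1: at line 6 remove [aqbm,uqt,mgg] add [npdy,bws] -> 12 lines: dce aql xdo pfvrn iqvss gjy jsra npdy bws nih kzo teqts
Hunk 2: at line 6 remove [npdy,bws] add [iuj] -> 11 lines: dce aql xdo pfvrn iqvss gjy jsra iuj nih kzo teqts
Hunk 3: at line 7 remove [iuj,nih] add [gxp,lsrws,bnmvb] -> 12 lines: dce aql xdo pfvrn iqvss gjy jsra gxp lsrws bnmvb kzo teqts
Hunk 4: at line 7 remove [lsrws,bnmvb] add [wutxy] -> 11 lines: dce aql xdo pfvrn iqvss gjy jsra gxp wutxy kzo teqts
Hunk 5: at line 5 remove [jsra,gxp,wutxy] add [zjol,mjvyq,zjb] -> 11 lines: dce aql xdo pfvrn iqvss gjy zjol mjvyq zjb kzo teqts
Hunk 6: at line 1 remove [xdo,pfvrn] add [vtz,gzizf,kyixf] -> 12 lines: dce aql vtz gzizf kyixf iqvss gjy zjol mjvyq zjb kzo teqts
Final line count: 12

Answer: 12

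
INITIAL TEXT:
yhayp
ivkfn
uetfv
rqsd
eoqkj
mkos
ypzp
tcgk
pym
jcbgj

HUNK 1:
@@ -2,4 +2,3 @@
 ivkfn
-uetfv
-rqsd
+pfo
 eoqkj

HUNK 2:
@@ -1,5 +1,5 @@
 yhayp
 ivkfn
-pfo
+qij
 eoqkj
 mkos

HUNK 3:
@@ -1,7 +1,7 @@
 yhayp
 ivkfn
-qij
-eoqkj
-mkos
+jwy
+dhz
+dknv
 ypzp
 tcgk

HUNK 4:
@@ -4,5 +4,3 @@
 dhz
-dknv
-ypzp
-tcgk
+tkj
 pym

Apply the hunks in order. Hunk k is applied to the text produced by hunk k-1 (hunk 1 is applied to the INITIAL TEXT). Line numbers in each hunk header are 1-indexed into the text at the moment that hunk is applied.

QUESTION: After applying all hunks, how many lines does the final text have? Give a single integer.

Hunk 1: at line 2 remove [uetfv,rqsd] add [pfo] -> 9 lines: yhayp ivkfn pfo eoqkj mkos ypzp tcgk pym jcbgj
Hunk 2: at line 1 remove [pfo] add [qij] -> 9 lines: yhayp ivkfn qij eoqkj mkos ypzp tcgk pym jcbgj
Hunk 3: at line 1 remove [qij,eoqkj,mkos] add [jwy,dhz,dknv] -> 9 lines: yhayp ivkfn jwy dhz dknv ypzp tcgk pym jcbgj
Hunk 4: at line 4 remove [dknv,ypzp,tcgk] add [tkj] -> 7 lines: yhayp ivkfn jwy dhz tkj pym jcbgj
Final line count: 7

Answer: 7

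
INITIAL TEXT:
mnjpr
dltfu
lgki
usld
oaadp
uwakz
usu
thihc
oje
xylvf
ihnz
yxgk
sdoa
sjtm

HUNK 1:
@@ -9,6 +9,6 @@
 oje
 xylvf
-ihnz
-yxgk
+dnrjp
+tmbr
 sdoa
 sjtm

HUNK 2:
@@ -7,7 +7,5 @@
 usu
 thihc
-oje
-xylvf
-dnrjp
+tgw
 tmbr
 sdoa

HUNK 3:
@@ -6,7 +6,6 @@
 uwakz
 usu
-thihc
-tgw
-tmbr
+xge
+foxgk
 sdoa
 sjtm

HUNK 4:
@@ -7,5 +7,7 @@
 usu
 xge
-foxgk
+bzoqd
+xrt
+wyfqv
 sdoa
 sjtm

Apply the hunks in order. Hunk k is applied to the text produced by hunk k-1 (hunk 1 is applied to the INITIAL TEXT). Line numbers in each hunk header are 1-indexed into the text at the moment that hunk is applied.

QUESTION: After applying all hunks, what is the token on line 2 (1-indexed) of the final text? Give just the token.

Answer: dltfu

Derivation:
Hunk 1: at line 9 remove [ihnz,yxgk] add [dnrjp,tmbr] -> 14 lines: mnjpr dltfu lgki usld oaadp uwakz usu thihc oje xylvf dnrjp tmbr sdoa sjtm
Hunk 2: at line 7 remove [oje,xylvf,dnrjp] add [tgw] -> 12 lines: mnjpr dltfu lgki usld oaadp uwakz usu thihc tgw tmbr sdoa sjtm
Hunk 3: at line 6 remove [thihc,tgw,tmbr] add [xge,foxgk] -> 11 lines: mnjpr dltfu lgki usld oaadp uwakz usu xge foxgk sdoa sjtm
Hunk 4: at line 7 remove [foxgk] add [bzoqd,xrt,wyfqv] -> 13 lines: mnjpr dltfu lgki usld oaadp uwakz usu xge bzoqd xrt wyfqv sdoa sjtm
Final line 2: dltfu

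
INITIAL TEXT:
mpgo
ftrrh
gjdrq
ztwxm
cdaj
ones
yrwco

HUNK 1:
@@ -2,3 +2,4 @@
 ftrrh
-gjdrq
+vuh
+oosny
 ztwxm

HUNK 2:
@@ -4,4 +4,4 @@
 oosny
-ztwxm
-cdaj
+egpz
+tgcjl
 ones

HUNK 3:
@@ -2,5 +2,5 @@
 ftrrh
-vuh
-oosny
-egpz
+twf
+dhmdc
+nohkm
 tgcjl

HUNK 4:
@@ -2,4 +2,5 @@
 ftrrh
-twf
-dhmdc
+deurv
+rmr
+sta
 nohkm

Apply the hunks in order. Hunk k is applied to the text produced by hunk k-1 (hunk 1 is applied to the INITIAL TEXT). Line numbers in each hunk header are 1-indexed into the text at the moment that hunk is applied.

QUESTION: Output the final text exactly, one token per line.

Answer: mpgo
ftrrh
deurv
rmr
sta
nohkm
tgcjl
ones
yrwco

Derivation:
Hunk 1: at line 2 remove [gjdrq] add [vuh,oosny] -> 8 lines: mpgo ftrrh vuh oosny ztwxm cdaj ones yrwco
Hunk 2: at line 4 remove [ztwxm,cdaj] add [egpz,tgcjl] -> 8 lines: mpgo ftrrh vuh oosny egpz tgcjl ones yrwco
Hunk 3: at line 2 remove [vuh,oosny,egpz] add [twf,dhmdc,nohkm] -> 8 lines: mpgo ftrrh twf dhmdc nohkm tgcjl ones yrwco
Hunk 4: at line 2 remove [twf,dhmdc] add [deurv,rmr,sta] -> 9 lines: mpgo ftrrh deurv rmr sta nohkm tgcjl ones yrwco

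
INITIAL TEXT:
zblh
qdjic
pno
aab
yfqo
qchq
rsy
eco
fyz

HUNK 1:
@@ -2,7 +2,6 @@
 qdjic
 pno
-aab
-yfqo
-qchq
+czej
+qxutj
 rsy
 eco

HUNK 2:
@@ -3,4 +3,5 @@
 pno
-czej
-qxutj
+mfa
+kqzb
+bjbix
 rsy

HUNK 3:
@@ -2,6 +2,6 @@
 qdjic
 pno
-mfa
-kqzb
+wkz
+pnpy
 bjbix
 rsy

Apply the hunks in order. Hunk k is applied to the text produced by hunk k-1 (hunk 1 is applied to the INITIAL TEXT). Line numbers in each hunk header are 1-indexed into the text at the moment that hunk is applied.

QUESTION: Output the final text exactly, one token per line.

Hunk 1: at line 2 remove [aab,yfqo,qchq] add [czej,qxutj] -> 8 lines: zblh qdjic pno czej qxutj rsy eco fyz
Hunk 2: at line 3 remove [czej,qxutj] add [mfa,kqzb,bjbix] -> 9 lines: zblh qdjic pno mfa kqzb bjbix rsy eco fyz
Hunk 3: at line 2 remove [mfa,kqzb] add [wkz,pnpy] -> 9 lines: zblh qdjic pno wkz pnpy bjbix rsy eco fyz

Answer: zblh
qdjic
pno
wkz
pnpy
bjbix
rsy
eco
fyz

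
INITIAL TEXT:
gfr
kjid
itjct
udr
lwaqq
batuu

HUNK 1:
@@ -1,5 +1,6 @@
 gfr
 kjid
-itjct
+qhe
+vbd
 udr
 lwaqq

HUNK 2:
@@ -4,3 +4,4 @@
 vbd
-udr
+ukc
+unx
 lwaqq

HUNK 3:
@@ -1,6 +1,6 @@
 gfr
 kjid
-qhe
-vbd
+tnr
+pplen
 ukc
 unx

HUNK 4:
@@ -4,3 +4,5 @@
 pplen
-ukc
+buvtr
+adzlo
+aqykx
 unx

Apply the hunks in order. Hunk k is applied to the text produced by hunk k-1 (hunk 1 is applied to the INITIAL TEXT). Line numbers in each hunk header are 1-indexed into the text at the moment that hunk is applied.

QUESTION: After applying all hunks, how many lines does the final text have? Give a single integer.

Answer: 10

Derivation:
Hunk 1: at line 1 remove [itjct] add [qhe,vbd] -> 7 lines: gfr kjid qhe vbd udr lwaqq batuu
Hunk 2: at line 4 remove [udr] add [ukc,unx] -> 8 lines: gfr kjid qhe vbd ukc unx lwaqq batuu
Hunk 3: at line 1 remove [qhe,vbd] add [tnr,pplen] -> 8 lines: gfr kjid tnr pplen ukc unx lwaqq batuu
Hunk 4: at line 4 remove [ukc] add [buvtr,adzlo,aqykx] -> 10 lines: gfr kjid tnr pplen buvtr adzlo aqykx unx lwaqq batuu
Final line count: 10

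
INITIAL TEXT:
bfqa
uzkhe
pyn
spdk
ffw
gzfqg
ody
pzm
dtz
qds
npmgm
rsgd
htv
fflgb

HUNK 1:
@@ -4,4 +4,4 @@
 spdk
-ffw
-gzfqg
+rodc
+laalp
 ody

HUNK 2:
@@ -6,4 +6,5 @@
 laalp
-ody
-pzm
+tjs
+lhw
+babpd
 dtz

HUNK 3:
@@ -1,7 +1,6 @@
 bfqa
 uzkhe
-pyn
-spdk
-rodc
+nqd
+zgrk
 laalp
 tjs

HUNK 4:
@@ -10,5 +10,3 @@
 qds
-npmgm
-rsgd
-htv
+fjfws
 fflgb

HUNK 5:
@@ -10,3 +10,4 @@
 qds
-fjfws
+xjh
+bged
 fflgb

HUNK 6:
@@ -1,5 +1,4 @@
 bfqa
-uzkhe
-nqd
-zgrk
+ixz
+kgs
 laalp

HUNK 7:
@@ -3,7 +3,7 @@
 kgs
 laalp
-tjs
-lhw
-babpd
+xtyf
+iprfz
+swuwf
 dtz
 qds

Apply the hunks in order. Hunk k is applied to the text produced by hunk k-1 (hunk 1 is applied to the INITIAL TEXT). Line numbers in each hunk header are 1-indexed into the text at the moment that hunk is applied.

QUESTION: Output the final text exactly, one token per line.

Answer: bfqa
ixz
kgs
laalp
xtyf
iprfz
swuwf
dtz
qds
xjh
bged
fflgb

Derivation:
Hunk 1: at line 4 remove [ffw,gzfqg] add [rodc,laalp] -> 14 lines: bfqa uzkhe pyn spdk rodc laalp ody pzm dtz qds npmgm rsgd htv fflgb
Hunk 2: at line 6 remove [ody,pzm] add [tjs,lhw,babpd] -> 15 lines: bfqa uzkhe pyn spdk rodc laalp tjs lhw babpd dtz qds npmgm rsgd htv fflgb
Hunk 3: at line 1 remove [pyn,spdk,rodc] add [nqd,zgrk] -> 14 lines: bfqa uzkhe nqd zgrk laalp tjs lhw babpd dtz qds npmgm rsgd htv fflgb
Hunk 4: at line 10 remove [npmgm,rsgd,htv] add [fjfws] -> 12 lines: bfqa uzkhe nqd zgrk laalp tjs lhw babpd dtz qds fjfws fflgb
Hunk 5: at line 10 remove [fjfws] add [xjh,bged] -> 13 lines: bfqa uzkhe nqd zgrk laalp tjs lhw babpd dtz qds xjh bged fflgb
Hunk 6: at line 1 remove [uzkhe,nqd,zgrk] add [ixz,kgs] -> 12 lines: bfqa ixz kgs laalp tjs lhw babpd dtz qds xjh bged fflgb
Hunk 7: at line 3 remove [tjs,lhw,babpd] add [xtyf,iprfz,swuwf] -> 12 lines: bfqa ixz kgs laalp xtyf iprfz swuwf dtz qds xjh bged fflgb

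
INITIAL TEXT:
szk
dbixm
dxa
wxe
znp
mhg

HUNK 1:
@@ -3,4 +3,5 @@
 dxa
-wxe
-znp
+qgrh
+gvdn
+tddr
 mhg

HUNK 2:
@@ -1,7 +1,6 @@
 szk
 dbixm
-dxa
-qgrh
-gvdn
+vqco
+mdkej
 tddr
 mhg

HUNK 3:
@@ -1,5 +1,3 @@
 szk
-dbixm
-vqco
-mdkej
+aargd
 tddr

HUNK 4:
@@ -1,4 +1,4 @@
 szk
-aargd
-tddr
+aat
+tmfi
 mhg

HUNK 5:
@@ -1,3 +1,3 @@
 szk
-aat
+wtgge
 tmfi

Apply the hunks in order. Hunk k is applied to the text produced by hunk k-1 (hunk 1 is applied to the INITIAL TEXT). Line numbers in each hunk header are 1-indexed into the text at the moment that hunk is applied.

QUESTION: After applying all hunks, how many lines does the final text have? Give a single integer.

Answer: 4

Derivation:
Hunk 1: at line 3 remove [wxe,znp] add [qgrh,gvdn,tddr] -> 7 lines: szk dbixm dxa qgrh gvdn tddr mhg
Hunk 2: at line 1 remove [dxa,qgrh,gvdn] add [vqco,mdkej] -> 6 lines: szk dbixm vqco mdkej tddr mhg
Hunk 3: at line 1 remove [dbixm,vqco,mdkej] add [aargd] -> 4 lines: szk aargd tddr mhg
Hunk 4: at line 1 remove [aargd,tddr] add [aat,tmfi] -> 4 lines: szk aat tmfi mhg
Hunk 5: at line 1 remove [aat] add [wtgge] -> 4 lines: szk wtgge tmfi mhg
Final line count: 4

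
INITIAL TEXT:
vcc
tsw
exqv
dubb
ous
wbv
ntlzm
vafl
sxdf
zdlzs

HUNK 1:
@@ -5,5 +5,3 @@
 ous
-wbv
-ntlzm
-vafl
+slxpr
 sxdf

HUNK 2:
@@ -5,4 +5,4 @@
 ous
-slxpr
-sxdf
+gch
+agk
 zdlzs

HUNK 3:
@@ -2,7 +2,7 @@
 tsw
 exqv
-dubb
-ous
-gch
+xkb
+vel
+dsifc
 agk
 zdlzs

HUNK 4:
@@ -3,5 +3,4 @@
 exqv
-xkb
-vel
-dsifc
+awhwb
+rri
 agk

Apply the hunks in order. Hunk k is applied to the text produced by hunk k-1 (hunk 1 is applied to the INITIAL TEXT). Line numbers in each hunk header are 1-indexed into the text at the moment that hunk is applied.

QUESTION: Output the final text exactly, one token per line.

Hunk 1: at line 5 remove [wbv,ntlzm,vafl] add [slxpr] -> 8 lines: vcc tsw exqv dubb ous slxpr sxdf zdlzs
Hunk 2: at line 5 remove [slxpr,sxdf] add [gch,agk] -> 8 lines: vcc tsw exqv dubb ous gch agk zdlzs
Hunk 3: at line 2 remove [dubb,ous,gch] add [xkb,vel,dsifc] -> 8 lines: vcc tsw exqv xkb vel dsifc agk zdlzs
Hunk 4: at line 3 remove [xkb,vel,dsifc] add [awhwb,rri] -> 7 lines: vcc tsw exqv awhwb rri agk zdlzs

Answer: vcc
tsw
exqv
awhwb
rri
agk
zdlzs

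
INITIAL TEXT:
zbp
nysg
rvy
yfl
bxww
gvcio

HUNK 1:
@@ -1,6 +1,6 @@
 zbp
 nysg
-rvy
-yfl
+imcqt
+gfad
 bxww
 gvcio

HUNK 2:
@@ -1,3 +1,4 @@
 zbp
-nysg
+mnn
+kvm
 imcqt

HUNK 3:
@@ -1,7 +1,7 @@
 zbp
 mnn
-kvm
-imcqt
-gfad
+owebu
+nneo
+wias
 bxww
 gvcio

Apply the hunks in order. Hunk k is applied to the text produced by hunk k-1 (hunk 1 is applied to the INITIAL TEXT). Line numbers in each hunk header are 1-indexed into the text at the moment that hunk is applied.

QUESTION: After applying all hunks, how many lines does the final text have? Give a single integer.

Answer: 7

Derivation:
Hunk 1: at line 1 remove [rvy,yfl] add [imcqt,gfad] -> 6 lines: zbp nysg imcqt gfad bxww gvcio
Hunk 2: at line 1 remove [nysg] add [mnn,kvm] -> 7 lines: zbp mnn kvm imcqt gfad bxww gvcio
Hunk 3: at line 1 remove [kvm,imcqt,gfad] add [owebu,nneo,wias] -> 7 lines: zbp mnn owebu nneo wias bxww gvcio
Final line count: 7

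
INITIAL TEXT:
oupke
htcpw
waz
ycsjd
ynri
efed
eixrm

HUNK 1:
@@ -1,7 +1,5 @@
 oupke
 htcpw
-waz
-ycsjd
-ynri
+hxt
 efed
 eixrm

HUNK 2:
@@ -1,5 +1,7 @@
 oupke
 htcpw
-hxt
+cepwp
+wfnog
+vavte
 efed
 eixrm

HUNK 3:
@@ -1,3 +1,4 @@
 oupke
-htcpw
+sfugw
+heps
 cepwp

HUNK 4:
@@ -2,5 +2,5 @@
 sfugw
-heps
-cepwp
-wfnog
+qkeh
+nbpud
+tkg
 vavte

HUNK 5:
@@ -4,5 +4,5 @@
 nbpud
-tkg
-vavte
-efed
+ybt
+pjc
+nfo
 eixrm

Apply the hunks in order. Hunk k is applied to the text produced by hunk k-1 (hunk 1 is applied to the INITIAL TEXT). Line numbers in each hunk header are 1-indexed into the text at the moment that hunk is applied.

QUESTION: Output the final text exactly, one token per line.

Answer: oupke
sfugw
qkeh
nbpud
ybt
pjc
nfo
eixrm

Derivation:
Hunk 1: at line 1 remove [waz,ycsjd,ynri] add [hxt] -> 5 lines: oupke htcpw hxt efed eixrm
Hunk 2: at line 1 remove [hxt] add [cepwp,wfnog,vavte] -> 7 lines: oupke htcpw cepwp wfnog vavte efed eixrm
Hunk 3: at line 1 remove [htcpw] add [sfugw,heps] -> 8 lines: oupke sfugw heps cepwp wfnog vavte efed eixrm
Hunk 4: at line 2 remove [heps,cepwp,wfnog] add [qkeh,nbpud,tkg] -> 8 lines: oupke sfugw qkeh nbpud tkg vavte efed eixrm
Hunk 5: at line 4 remove [tkg,vavte,efed] add [ybt,pjc,nfo] -> 8 lines: oupke sfugw qkeh nbpud ybt pjc nfo eixrm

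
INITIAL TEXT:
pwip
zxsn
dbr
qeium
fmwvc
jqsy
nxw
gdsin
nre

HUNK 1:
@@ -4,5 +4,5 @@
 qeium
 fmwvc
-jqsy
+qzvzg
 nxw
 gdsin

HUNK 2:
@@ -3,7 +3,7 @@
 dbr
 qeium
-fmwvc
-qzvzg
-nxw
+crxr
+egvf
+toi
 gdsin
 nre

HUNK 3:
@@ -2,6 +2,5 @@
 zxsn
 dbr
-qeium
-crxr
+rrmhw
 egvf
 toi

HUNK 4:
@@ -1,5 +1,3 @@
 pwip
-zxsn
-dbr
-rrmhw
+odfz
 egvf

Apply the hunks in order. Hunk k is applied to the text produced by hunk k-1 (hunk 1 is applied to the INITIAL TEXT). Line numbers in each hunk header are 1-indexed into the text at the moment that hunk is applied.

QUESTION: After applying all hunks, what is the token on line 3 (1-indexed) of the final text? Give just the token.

Answer: egvf

Derivation:
Hunk 1: at line 4 remove [jqsy] add [qzvzg] -> 9 lines: pwip zxsn dbr qeium fmwvc qzvzg nxw gdsin nre
Hunk 2: at line 3 remove [fmwvc,qzvzg,nxw] add [crxr,egvf,toi] -> 9 lines: pwip zxsn dbr qeium crxr egvf toi gdsin nre
Hunk 3: at line 2 remove [qeium,crxr] add [rrmhw] -> 8 lines: pwip zxsn dbr rrmhw egvf toi gdsin nre
Hunk 4: at line 1 remove [zxsn,dbr,rrmhw] add [odfz] -> 6 lines: pwip odfz egvf toi gdsin nre
Final line 3: egvf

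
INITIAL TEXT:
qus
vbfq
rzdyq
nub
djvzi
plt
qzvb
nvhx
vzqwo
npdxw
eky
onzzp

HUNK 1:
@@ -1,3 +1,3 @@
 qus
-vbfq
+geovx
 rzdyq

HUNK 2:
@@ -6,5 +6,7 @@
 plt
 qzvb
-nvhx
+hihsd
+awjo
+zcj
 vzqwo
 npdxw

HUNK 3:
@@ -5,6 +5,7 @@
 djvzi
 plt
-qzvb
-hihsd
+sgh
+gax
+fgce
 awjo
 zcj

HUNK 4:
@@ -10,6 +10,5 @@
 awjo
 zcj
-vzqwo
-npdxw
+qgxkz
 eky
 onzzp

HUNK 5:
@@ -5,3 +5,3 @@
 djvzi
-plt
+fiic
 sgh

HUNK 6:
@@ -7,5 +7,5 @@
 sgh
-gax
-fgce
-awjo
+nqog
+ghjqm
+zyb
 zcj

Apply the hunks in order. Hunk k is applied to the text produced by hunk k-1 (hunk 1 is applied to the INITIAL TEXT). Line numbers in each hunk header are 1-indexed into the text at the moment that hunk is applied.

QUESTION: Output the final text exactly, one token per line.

Answer: qus
geovx
rzdyq
nub
djvzi
fiic
sgh
nqog
ghjqm
zyb
zcj
qgxkz
eky
onzzp

Derivation:
Hunk 1: at line 1 remove [vbfq] add [geovx] -> 12 lines: qus geovx rzdyq nub djvzi plt qzvb nvhx vzqwo npdxw eky onzzp
Hunk 2: at line 6 remove [nvhx] add [hihsd,awjo,zcj] -> 14 lines: qus geovx rzdyq nub djvzi plt qzvb hihsd awjo zcj vzqwo npdxw eky onzzp
Hunk 3: at line 5 remove [qzvb,hihsd] add [sgh,gax,fgce] -> 15 lines: qus geovx rzdyq nub djvzi plt sgh gax fgce awjo zcj vzqwo npdxw eky onzzp
Hunk 4: at line 10 remove [vzqwo,npdxw] add [qgxkz] -> 14 lines: qus geovx rzdyq nub djvzi plt sgh gax fgce awjo zcj qgxkz eky onzzp
Hunk 5: at line 5 remove [plt] add [fiic] -> 14 lines: qus geovx rzdyq nub djvzi fiic sgh gax fgce awjo zcj qgxkz eky onzzp
Hunk 6: at line 7 remove [gax,fgce,awjo] add [nqog,ghjqm,zyb] -> 14 lines: qus geovx rzdyq nub djvzi fiic sgh nqog ghjqm zyb zcj qgxkz eky onzzp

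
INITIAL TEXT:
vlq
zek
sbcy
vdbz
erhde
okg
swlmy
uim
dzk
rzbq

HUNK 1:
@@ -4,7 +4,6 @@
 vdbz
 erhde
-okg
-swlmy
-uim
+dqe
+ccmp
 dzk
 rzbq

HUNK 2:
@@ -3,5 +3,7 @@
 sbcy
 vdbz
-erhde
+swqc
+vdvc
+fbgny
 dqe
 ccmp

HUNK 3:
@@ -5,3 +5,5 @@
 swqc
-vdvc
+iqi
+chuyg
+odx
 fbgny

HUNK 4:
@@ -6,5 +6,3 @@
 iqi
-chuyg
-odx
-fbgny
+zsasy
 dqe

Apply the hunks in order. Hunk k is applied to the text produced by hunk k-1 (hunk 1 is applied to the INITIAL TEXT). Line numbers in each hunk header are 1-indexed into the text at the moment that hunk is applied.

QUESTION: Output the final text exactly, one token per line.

Answer: vlq
zek
sbcy
vdbz
swqc
iqi
zsasy
dqe
ccmp
dzk
rzbq

Derivation:
Hunk 1: at line 4 remove [okg,swlmy,uim] add [dqe,ccmp] -> 9 lines: vlq zek sbcy vdbz erhde dqe ccmp dzk rzbq
Hunk 2: at line 3 remove [erhde] add [swqc,vdvc,fbgny] -> 11 lines: vlq zek sbcy vdbz swqc vdvc fbgny dqe ccmp dzk rzbq
Hunk 3: at line 5 remove [vdvc] add [iqi,chuyg,odx] -> 13 lines: vlq zek sbcy vdbz swqc iqi chuyg odx fbgny dqe ccmp dzk rzbq
Hunk 4: at line 6 remove [chuyg,odx,fbgny] add [zsasy] -> 11 lines: vlq zek sbcy vdbz swqc iqi zsasy dqe ccmp dzk rzbq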